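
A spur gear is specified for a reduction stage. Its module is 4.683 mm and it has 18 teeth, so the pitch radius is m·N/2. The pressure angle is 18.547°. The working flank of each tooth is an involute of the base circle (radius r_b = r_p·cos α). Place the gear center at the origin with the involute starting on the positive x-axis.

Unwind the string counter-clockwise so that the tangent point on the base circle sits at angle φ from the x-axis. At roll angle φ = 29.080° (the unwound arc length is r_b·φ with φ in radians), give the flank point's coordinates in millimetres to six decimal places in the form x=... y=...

x=44.777854 y=1.696950

pitch radius r_p = m·N/2 = 4.683·18/2 = 42.147000
base radius r_b = r_p·cos α = 42.147000·cos 18.547° = 39.958013
roll angle φ = 29.080° = 0.50754175 rad
x = r_b·(cos φ + φ·sin φ) = 39.958013·(0.87394193 + 0.50754175·0.48603035) = 44.777854
y = r_b·(sin φ − φ·cos φ) = 39.958013·(0.48603035 − 0.50754175·0.87394193) = 1.696950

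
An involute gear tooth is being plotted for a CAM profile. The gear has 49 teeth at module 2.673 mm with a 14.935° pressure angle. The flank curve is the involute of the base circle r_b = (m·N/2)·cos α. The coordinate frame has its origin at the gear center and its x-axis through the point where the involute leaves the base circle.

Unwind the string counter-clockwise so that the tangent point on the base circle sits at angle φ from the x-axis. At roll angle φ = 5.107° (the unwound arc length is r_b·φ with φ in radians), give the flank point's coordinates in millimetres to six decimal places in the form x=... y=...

x=63.527083 y=0.014925

pitch radius r_p = m·N/2 = 2.673·49/2 = 65.488500
base radius r_b = r_p·cos α = 65.488500·cos 14.935° = 63.276222
roll angle φ = 5.107° = 0.08913396 rad
x = r_b·(cos φ + φ·sin φ) = 63.276222·(0.99603020 + 0.08913396·0.08901599) = 63.527083
y = r_b·(sin φ − φ·cos φ) = 63.276222·(0.08901599 − 0.08913396·0.99603020) = 0.014925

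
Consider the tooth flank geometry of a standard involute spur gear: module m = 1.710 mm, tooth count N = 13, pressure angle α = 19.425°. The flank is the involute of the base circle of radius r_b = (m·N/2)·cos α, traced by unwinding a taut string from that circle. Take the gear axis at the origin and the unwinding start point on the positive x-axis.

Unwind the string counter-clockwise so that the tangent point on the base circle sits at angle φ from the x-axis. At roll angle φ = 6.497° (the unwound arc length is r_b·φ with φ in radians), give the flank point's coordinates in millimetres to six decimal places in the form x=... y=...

x=10.549483 y=0.005088

pitch radius r_p = m·N/2 = 1.710·13/2 = 11.115000
base radius r_b = r_p·cos α = 11.115000·cos 19.425° = 10.482308
roll angle φ = 6.497° = 0.11339404 rad
x = r_b·(cos φ + φ·sin φ) = 10.482308·(0.99357778 + 0.11339404·0.11315119) = 10.549483
y = r_b·(sin φ − φ·cos φ) = 10.482308·(0.11315119 − 0.11339404·0.99357778) = 0.005088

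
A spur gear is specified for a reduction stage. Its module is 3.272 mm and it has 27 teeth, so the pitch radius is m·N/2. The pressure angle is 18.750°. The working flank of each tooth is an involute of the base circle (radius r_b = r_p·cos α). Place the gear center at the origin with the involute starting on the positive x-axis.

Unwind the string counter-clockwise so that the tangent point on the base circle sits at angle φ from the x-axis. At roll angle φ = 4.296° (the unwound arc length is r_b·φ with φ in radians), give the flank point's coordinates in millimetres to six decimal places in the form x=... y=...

x=41.945208 y=0.005874

pitch radius r_p = m·N/2 = 3.272·27/2 = 44.172000
base radius r_b = r_p·cos α = 44.172000·cos 18.750° = 41.827798
roll angle φ = 4.296° = 0.07497934 rad
x = r_b·(cos φ + φ·sin φ) = 41.827798·(0.99719037 + 0.07497934·0.07490911) = 41.945208
y = r_b·(sin φ − φ·cos φ) = 41.827798·(0.07490911 − 0.07497934·0.99719037) = 0.005874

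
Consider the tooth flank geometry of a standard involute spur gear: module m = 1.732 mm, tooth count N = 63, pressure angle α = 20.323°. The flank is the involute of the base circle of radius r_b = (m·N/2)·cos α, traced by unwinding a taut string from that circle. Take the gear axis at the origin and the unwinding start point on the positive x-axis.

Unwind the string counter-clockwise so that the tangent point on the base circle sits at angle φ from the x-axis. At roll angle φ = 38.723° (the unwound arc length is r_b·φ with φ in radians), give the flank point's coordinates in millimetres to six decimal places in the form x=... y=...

pitch radius r_p = m·N/2 = 1.732·63/2 = 54.558000
base radius r_b = r_p·cos α = 54.558000·cos 20.323° = 51.161742
roll angle φ = 38.723° = 0.67584385 rad
x = r_b·(cos φ + φ·sin φ) = 51.161742·(0.78017936 + 0.67584385·0.62555589) = 61.545399
y = r_b·(sin φ − φ·cos φ) = 51.161742·(0.62555589 − 0.67584385·0.78017936) = 5.027996

x=61.545399 y=5.027996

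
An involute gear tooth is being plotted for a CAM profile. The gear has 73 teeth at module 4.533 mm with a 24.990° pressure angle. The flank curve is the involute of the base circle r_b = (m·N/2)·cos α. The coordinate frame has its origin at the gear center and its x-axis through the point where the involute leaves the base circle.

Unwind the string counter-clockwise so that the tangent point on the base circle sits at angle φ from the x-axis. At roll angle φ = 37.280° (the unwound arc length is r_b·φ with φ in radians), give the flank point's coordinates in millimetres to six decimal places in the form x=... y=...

pitch radius r_p = m·N/2 = 4.533·73/2 = 165.454500
base radius r_b = r_p·cos α = 165.454500·cos 24.990° = 149.964904
roll angle φ = 37.280° = 0.65065875 rad
x = r_b·(cos φ + φ·sin φ) = 149.964904·(0.79568496 + 0.65065875·0.60571069) = 178.427630
y = r_b·(sin φ − φ·cos φ) = 149.964904·(0.60571069 − 0.65065875·0.79568496) = 13.195609

x=178.427630 y=13.195609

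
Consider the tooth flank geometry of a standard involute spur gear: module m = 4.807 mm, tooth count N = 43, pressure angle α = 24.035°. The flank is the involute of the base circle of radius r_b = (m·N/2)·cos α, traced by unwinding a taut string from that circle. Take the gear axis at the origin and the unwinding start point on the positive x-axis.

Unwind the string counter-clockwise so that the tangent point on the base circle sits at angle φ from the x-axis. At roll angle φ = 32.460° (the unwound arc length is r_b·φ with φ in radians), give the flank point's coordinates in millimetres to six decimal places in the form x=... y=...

x=108.343417 y=5.539585

pitch radius r_p = m·N/2 = 4.807·43/2 = 103.350500
base radius r_b = r_p·cos α = 103.350500·cos 24.035° = 94.389684
roll angle φ = 32.460° = 0.56653388 rad
x = r_b·(cos φ + φ·sin φ) = 94.389684·(0.84376635 + 0.56653388·0.53671068) = 108.343417
y = r_b·(sin φ − φ·cos φ) = 94.389684·(0.53671068 − 0.56653388·0.84376635) = 5.539585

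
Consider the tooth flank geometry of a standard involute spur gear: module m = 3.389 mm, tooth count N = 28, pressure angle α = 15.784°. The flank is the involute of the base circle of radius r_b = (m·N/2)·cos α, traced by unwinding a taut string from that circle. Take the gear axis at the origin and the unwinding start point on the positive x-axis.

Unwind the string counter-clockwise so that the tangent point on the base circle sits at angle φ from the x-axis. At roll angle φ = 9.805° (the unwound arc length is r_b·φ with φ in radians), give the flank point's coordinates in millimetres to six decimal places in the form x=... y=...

x=46.320654 y=0.076048

pitch radius r_p = m·N/2 = 3.389·28/2 = 47.446000
base radius r_b = r_p·cos α = 47.446000·cos 15.784° = 45.657001
roll angle φ = 9.805° = 0.17112953 rad
x = r_b·(cos φ + φ·sin φ) = 45.657001·(0.98539304 + 0.17112953·0.17029549) = 46.320654
y = r_b·(sin φ − φ·cos φ) = 45.657001·(0.17029549 − 0.17112953·0.98539304) = 0.076048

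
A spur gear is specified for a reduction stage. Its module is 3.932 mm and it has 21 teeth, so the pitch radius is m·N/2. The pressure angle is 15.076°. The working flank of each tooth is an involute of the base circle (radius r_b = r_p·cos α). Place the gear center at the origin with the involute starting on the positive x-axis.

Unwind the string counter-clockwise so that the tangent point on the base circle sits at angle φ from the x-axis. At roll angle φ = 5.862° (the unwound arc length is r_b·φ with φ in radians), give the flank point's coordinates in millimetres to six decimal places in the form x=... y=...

pitch radius r_p = m·N/2 = 3.932·21/2 = 41.286000
base radius r_b = r_p·cos α = 41.286000·cos 15.076° = 39.865005
roll angle φ = 5.862° = 0.10231120 rad
x = r_b·(cos φ + φ·sin φ) = 39.865005·(0.99477077 + 0.10231120·0.10213280) = 40.073104
y = r_b·(sin φ − φ·cos φ) = 39.865005·(0.10213280 − 0.10231120·0.99477077) = 0.014216

x=40.073104 y=0.014216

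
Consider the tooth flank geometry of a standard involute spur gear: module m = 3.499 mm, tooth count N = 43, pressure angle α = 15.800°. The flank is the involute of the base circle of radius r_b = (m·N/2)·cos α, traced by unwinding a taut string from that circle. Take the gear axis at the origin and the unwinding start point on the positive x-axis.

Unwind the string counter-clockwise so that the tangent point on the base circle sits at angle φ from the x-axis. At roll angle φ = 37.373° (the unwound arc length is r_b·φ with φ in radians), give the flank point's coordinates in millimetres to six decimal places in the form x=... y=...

x=86.185692 y=6.415771

pitch radius r_p = m·N/2 = 3.499·43/2 = 75.228500
base radius r_b = r_p·cos α = 75.228500·cos 15.800° = 72.386216
roll angle φ = 37.373° = 0.65228190 rad
x = r_b·(cos φ + φ·sin φ) = 72.386216·(0.79470075 + 0.65228190·0.60700141) = 86.185692
y = r_b·(sin φ − φ·cos φ) = 72.386216·(0.60700141 − 0.65228190·0.79470075) = 6.415771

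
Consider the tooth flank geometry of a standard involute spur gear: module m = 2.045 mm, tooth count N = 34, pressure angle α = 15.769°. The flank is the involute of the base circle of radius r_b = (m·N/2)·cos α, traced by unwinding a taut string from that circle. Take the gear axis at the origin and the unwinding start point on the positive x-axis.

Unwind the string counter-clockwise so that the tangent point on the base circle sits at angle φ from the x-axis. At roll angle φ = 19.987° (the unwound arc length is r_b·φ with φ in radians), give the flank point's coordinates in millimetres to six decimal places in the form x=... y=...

x=35.430759 y=0.467672

pitch radius r_p = m·N/2 = 2.045·34/2 = 34.765000
base radius r_b = r_p·cos α = 34.765000·cos 15.769° = 33.456625
roll angle φ = 19.987° = 0.34883896 rad
x = r_b·(cos φ + φ·sin φ) = 33.456625·(0.93977020 + 0.34883896·0.34180693) = 35.430759
y = r_b·(sin φ − φ·cos φ) = 33.456625·(0.34180693 − 0.34883896·0.93977020) = 0.467672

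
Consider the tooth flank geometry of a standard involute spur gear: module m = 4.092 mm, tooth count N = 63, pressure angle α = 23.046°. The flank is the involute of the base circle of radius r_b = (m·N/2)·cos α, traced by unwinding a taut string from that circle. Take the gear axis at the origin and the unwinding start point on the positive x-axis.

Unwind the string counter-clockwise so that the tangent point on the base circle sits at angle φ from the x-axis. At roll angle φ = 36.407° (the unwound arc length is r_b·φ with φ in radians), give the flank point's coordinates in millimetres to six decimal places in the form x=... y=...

x=140.192606 y=9.739847

pitch radius r_p = m·N/2 = 4.092·63/2 = 128.898000
base radius r_b = r_p·cos α = 128.898000·cos 23.046° = 118.610761
roll angle φ = 36.407° = 0.63542202 rad
x = r_b·(cos φ + φ·sin φ) = 118.610761·(0.80482129 + 0.63542202·0.59351722) = 140.192606
y = r_b·(sin φ − φ·cos φ) = 118.610761·(0.59351722 − 0.63542202·0.80482129) = 9.739847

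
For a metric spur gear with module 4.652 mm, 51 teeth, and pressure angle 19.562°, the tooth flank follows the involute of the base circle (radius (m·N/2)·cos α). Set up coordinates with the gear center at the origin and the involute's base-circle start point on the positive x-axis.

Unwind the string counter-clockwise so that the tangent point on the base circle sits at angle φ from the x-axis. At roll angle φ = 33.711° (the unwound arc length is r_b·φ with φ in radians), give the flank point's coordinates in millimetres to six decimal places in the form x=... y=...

x=129.484003 y=7.329529

pitch radius r_p = m·N/2 = 4.652·51/2 = 118.626000
base radius r_b = r_p·cos α = 118.626000·cos 19.562° = 111.778875
roll angle φ = 33.711° = 0.58836794 rad
x = r_b·(cos φ + φ·sin φ) = 111.778875·(0.83184758 + 0.58836794·0.55500414) = 129.484003
y = r_b·(sin φ − φ·cos φ) = 111.778875·(0.55500414 − 0.58836794·0.83184758) = 7.329529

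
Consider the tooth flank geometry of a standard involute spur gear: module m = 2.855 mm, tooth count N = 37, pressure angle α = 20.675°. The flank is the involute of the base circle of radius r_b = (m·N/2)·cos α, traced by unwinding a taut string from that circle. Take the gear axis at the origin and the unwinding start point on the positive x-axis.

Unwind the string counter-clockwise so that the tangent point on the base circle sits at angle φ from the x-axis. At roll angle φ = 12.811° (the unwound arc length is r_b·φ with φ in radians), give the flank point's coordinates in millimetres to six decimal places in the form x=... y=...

x=50.635819 y=0.183212

pitch radius r_p = m·N/2 = 2.855·37/2 = 52.817500
base radius r_b = r_p·cos α = 52.817500·cos 20.675° = 49.415957
roll angle φ = 12.811° = 0.22359413 rad
x = r_b·(cos φ + φ·sin φ) = 49.415957·(0.97510680 + 0.22359413·0.22173571) = 50.635819
y = r_b·(sin φ − φ·cos φ) = 49.415957·(0.22173571 − 0.22359413·0.97510680) = 0.183212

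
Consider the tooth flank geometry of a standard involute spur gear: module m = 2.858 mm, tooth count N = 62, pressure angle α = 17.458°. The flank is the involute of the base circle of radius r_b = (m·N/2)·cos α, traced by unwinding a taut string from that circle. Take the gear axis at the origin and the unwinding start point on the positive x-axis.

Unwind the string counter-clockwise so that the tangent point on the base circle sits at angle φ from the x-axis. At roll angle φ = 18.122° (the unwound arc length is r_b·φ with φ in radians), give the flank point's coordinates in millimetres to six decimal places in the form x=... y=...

pitch radius r_p = m·N/2 = 2.858·62/2 = 88.598000
base radius r_b = r_p·cos α = 88.598000·cos 17.458° = 84.516921
roll angle φ = 18.122° = 0.31628857 rad
x = r_b·(cos φ + φ·sin φ) = 84.516921·(0.95039637 + 0.31628857·0.31104138) = 88.639251
y = r_b·(sin φ − φ·cos φ) = 84.516921·(0.31104138 − 0.31628857·0.95039637) = 0.882515

x=88.639251 y=0.882515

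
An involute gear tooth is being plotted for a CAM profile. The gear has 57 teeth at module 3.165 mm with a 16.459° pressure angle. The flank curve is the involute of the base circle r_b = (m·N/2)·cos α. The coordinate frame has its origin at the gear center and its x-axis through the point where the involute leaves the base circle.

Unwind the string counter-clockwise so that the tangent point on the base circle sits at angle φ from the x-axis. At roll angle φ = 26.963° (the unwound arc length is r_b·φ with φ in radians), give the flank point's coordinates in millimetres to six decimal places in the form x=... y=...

x=95.561159 y=2.939101

pitch radius r_p = m·N/2 = 3.165·57/2 = 90.202500
base radius r_b = r_p·cos α = 90.202500·cos 16.459° = 86.506247
roll angle φ = 26.963° = 0.47059313 rad
x = r_b·(cos φ + φ·sin φ) = 86.506247·(0.89129951 + 0.47059313·0.45341502) = 95.561159
y = r_b·(sin φ − φ·cos φ) = 86.506247·(0.45341502 − 0.47059313·0.89129951) = 2.939101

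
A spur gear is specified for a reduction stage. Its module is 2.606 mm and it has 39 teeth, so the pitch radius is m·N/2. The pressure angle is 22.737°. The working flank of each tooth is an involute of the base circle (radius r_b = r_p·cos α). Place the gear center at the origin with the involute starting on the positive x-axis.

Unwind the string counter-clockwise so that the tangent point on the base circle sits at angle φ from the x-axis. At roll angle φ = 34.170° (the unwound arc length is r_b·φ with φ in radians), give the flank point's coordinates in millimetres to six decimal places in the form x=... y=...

pitch radius r_p = m·N/2 = 2.606·39/2 = 50.817000
base radius r_b = r_p·cos α = 50.817000·cos 22.737° = 46.867944
roll angle φ = 34.170° = 0.59637901 rad
x = r_b·(cos φ + φ·sin φ) = 46.867944·(0.82737477 + 0.59637901·0.56165024) = 54.476073
y = r_b·(sin φ − φ·cos φ) = 46.867944·(0.56165024 − 0.59637901·0.82737477) = 3.197392

x=54.476073 y=3.197392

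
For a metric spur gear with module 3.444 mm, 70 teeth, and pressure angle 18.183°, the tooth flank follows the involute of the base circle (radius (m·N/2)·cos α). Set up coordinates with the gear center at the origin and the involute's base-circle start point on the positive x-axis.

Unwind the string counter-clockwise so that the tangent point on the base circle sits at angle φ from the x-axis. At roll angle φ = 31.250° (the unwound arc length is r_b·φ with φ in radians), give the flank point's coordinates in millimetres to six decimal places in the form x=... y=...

x=130.308495 y=6.011330

pitch radius r_p = m·N/2 = 3.444·70/2 = 120.540000
base radius r_b = r_p·cos α = 120.540000·cos 18.183° = 114.520797
roll angle φ = 31.250° = 0.54541539 rad
x = r_b·(cos φ + φ·sin φ) = 114.520797·(0.85491187 + 0.54541539·0.51877326) = 130.308495
y = r_b·(sin φ − φ·cos φ) = 114.520797·(0.51877326 − 0.54541539·0.85491187) = 6.011330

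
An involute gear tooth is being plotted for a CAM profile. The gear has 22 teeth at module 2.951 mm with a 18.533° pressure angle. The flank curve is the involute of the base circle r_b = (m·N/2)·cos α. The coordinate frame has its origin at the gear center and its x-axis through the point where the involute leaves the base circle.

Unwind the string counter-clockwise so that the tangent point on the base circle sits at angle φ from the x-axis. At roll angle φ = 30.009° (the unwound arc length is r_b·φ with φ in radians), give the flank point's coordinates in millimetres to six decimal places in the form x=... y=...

pitch radius r_p = m·N/2 = 2.951·22/2 = 32.461000
base radius r_b = r_p·cos α = 32.461000·cos 18.533° = 30.777597
roll angle φ = 30.009° = 0.52375586 rad
x = r_b·(cos φ + φ·sin φ) = 30.777597·(0.86594685 + 0.52375586·0.50013603) = 34.713929
y = r_b·(sin φ − φ·cos φ) = 30.777597·(0.50013603 − 0.52375586·0.86594685) = 1.433968

x=34.713929 y=1.433968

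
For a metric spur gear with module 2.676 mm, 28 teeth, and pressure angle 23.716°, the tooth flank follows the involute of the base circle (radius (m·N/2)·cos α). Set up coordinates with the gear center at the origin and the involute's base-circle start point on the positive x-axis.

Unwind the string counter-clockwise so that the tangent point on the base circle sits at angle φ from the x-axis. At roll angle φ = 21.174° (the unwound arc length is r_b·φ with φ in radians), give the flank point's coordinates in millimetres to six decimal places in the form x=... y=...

pitch radius r_p = m·N/2 = 2.676·28/2 = 37.464000
base radius r_b = r_p·cos α = 37.464000·cos 23.716° = 34.300177
roll angle φ = 21.174° = 0.36955602 rad
x = r_b·(cos φ + φ·sin φ) = 34.300177·(0.93248781 + 0.36955602·0.36120146) = 36.563027
y = r_b·(sin φ − φ·cos φ) = 34.300177·(0.36120146 − 0.36955602·0.93248781) = 0.569211

x=36.563027 y=0.569211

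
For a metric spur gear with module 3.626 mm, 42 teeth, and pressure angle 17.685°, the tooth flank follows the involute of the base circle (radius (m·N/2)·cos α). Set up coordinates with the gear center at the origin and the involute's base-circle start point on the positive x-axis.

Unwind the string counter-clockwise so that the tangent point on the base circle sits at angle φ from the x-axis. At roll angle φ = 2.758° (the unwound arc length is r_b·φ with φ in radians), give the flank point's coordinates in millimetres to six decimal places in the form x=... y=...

x=72.631420 y=0.002697

pitch radius r_p = m·N/2 = 3.626·42/2 = 76.146000
base radius r_b = r_p·cos α = 76.146000·cos 17.685° = 72.547420
roll angle φ = 2.758° = 0.04813618 rad
x = r_b·(cos φ + φ·sin φ) = 72.547420·(0.99884168 + 0.04813618·0.04811759) = 72.631420
y = r_b·(sin φ − φ·cos φ) = 72.547420·(0.04811759 − 0.04813618·0.99884168) = 0.002697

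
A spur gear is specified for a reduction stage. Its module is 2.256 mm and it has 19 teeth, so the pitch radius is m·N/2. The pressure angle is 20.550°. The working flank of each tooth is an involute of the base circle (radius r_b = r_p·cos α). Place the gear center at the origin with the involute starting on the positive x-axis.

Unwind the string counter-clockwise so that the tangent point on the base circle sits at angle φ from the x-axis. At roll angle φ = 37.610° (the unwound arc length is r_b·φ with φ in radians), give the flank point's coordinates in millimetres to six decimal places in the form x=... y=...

pitch radius r_p = m·N/2 = 2.256·19/2 = 21.432000
base radius r_b = r_p·cos α = 21.432000·cos 20.550° = 20.068201
roll angle φ = 37.610° = 0.65641833 rad
x = r_b·(cos φ + φ·sin φ) = 20.068201·(0.79218314 + 0.65641833·0.61028344) = 23.937036
y = r_b·(sin φ − φ·cos φ) = 20.068201·(0.61028344 − 0.65641833·0.79218314) = 1.811755

x=23.937036 y=1.811755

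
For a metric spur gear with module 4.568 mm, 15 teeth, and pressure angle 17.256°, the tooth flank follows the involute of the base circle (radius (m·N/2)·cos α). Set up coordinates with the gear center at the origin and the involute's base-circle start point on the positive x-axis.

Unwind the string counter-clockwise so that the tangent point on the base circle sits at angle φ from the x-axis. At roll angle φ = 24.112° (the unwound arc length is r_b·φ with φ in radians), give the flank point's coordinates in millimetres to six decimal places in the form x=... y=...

x=35.488091 y=0.798519

pitch radius r_p = m·N/2 = 4.568·15/2 = 34.260000
base radius r_b = r_p·cos α = 34.260000·cos 17.256° = 32.717919
roll angle φ = 24.112° = 0.42083379 rad
x = r_b·(cos φ + φ·sin φ) = 32.717919·(0.91274864 + 0.42083379·0.40852163) = 35.488091
y = r_b·(sin φ − φ·cos φ) = 32.717919·(0.40852163 − 0.42083379·0.91274864) = 0.798519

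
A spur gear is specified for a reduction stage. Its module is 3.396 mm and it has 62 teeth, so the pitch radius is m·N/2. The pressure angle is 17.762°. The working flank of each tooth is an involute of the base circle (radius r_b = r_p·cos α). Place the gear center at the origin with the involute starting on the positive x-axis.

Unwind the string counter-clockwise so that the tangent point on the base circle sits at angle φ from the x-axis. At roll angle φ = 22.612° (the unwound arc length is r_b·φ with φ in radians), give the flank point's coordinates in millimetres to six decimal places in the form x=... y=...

pitch radius r_p = m·N/2 = 3.396·62/2 = 105.276000
base radius r_b = r_p·cos α = 105.276000·cos 17.762° = 100.257696
roll angle φ = 22.612° = 0.39465385 rad
x = r_b·(cos φ + φ·sin φ) = 100.257696·(0.92312971 + 0.39465385·0.38448867) = 107.763954
y = r_b·(sin φ − φ·cos φ) = 100.257696·(0.38448867 − 0.39465385·0.92312971) = 2.022396

x=107.763954 y=2.022396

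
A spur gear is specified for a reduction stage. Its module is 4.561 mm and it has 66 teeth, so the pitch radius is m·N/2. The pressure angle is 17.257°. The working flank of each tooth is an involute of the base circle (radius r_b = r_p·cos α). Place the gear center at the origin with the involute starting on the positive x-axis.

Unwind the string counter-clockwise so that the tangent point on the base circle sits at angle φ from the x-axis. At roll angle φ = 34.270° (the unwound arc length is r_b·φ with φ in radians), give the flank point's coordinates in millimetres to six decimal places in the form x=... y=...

pitch radius r_p = m·N/2 = 4.561·66/2 = 150.513000
base radius r_b = r_p·cos α = 150.513000·cos 17.257° = 143.737463
roll angle φ = 34.270° = 0.59812433 rad
x = r_b·(cos φ + φ·sin φ) = 143.737463·(0.82639324 + 0.59812433·0.56309343) = 167.194429
y = r_b·(sin φ − φ·cos φ) = 143.737463·(0.56309343 − 0.59812433·0.82639324) = 9.890218

x=167.194429 y=9.890218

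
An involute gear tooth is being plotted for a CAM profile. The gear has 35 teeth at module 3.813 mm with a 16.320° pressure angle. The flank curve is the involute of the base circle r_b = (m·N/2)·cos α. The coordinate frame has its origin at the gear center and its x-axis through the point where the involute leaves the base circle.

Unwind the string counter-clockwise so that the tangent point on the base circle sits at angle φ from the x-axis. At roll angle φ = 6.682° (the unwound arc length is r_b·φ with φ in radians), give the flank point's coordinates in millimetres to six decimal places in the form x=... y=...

x=64.472880 y=0.033813

pitch radius r_p = m·N/2 = 3.813·35/2 = 66.727500
base radius r_b = r_p·cos α = 66.727500·cos 16.320° = 64.038866
roll angle φ = 6.682° = 0.11662290 rad
x = r_b·(cos φ + φ·sin φ) = 64.038866·(0.99320725 + 0.11662290·0.11635872) = 64.472880
y = r_b·(sin φ − φ·cos φ) = 64.038866·(0.11635872 − 0.11662290·0.99320725) = 0.033813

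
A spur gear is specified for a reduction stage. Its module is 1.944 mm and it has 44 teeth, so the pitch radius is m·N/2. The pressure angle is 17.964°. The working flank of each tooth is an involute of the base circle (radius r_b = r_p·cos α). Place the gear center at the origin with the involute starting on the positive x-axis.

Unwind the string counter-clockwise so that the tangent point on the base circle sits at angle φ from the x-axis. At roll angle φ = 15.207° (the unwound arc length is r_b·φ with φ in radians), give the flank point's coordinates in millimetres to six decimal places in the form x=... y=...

pitch radius r_p = m·N/2 = 1.944·44/2 = 42.768000
base radius r_b = r_p·cos α = 42.768000·cos 17.964° = 40.683081
roll angle φ = 15.207° = 0.26541222 rad
x = r_b·(cos φ + φ·sin φ) = 40.683081·(0.96498445 + 0.26541222·0.26230708) = 42.090877
y = r_b·(sin φ − φ·cos φ) = 40.683081·(0.26230708 − 0.26541222·0.96498445) = 0.251764

x=42.090877 y=0.251764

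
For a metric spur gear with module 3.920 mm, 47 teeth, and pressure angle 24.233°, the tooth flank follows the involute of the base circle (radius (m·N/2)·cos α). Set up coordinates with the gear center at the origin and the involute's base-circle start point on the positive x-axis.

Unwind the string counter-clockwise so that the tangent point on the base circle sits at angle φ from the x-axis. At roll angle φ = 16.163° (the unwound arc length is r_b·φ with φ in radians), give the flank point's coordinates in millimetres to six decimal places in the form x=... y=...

x=87.278967 y=0.623606

pitch radius r_p = m·N/2 = 3.920·47/2 = 92.120000
base radius r_b = r_p·cos α = 92.120000·cos 24.233° = 84.002742
roll angle φ = 16.163° = 0.28209757 rad
x = r_b·(cos φ + φ·sin φ) = 84.002742·(0.96047365 + 0.28209757·0.27837092) = 87.278967
y = r_b·(sin φ − φ·cos φ) = 84.002742·(0.27837092 − 0.28209757·0.96047365) = 0.623606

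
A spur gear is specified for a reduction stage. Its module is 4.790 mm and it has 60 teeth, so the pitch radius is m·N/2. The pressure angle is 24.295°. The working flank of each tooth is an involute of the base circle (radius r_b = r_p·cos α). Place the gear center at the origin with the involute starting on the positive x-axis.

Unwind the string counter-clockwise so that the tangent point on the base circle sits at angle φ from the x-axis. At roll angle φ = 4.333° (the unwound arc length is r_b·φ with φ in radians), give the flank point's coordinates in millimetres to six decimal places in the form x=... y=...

pitch radius r_p = m·N/2 = 4.790·60/2 = 143.700000
base radius r_b = r_p·cos α = 143.700000·cos 24.295° = 130.973811
roll angle φ = 4.333° = 0.07562512 rad
x = r_b·(cos φ + φ·sin φ) = 130.973811·(0.99714178 + 0.07562512·0.07555305) = 131.347805
y = r_b·(sin φ − φ·cos φ) = 130.973811·(0.07555305 − 0.07562512·0.99714178) = 0.018872

x=131.347805 y=0.018872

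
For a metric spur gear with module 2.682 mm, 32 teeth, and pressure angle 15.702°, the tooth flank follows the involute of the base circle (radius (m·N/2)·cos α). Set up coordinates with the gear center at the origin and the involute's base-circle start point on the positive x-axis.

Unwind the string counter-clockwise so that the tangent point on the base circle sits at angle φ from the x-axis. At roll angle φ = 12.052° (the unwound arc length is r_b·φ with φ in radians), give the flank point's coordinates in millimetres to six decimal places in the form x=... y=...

pitch radius r_p = m·N/2 = 2.682·32/2 = 42.912000
base radius r_b = r_p·cos α = 42.912000·cos 15.702° = 41.310623
roll angle φ = 12.052° = 0.21034708 rad
x = r_b·(cos φ + φ·sin φ) = 41.310623·(0.97795850 + 0.21034708·0.20879934) = 42.214451
y = r_b·(sin φ − φ·cos φ) = 41.310623·(0.20879934 − 0.21034708·0.97795850) = 0.127593

x=42.214451 y=0.127593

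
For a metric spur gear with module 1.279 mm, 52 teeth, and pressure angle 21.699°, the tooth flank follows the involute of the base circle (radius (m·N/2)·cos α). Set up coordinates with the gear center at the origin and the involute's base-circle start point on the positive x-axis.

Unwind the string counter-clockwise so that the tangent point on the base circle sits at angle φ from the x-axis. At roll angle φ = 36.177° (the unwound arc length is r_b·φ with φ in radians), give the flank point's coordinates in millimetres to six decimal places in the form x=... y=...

pitch radius r_p = m·N/2 = 1.279·52/2 = 33.254000
base radius r_b = r_p·cos α = 33.254000·cos 21.699° = 30.897589
roll angle φ = 36.177° = 0.63140776 rad
x = r_b·(cos φ + φ·sin φ) = 30.897589·(0.80719733 + 0.63140776·0.59028169) = 36.456244
y = r_b·(sin φ − φ·cos φ) = 30.897589·(0.59028169 − 0.63140776·0.80719733) = 2.490686

x=36.456244 y=2.490686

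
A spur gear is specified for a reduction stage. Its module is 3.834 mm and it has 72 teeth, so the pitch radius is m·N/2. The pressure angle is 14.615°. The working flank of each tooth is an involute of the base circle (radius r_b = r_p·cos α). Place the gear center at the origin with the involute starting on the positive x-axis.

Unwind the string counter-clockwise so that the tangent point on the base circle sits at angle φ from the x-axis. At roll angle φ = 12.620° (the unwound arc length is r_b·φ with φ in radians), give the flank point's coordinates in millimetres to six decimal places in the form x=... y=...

x=136.758553 y=0.473424

pitch radius r_p = m·N/2 = 3.834·72/2 = 138.024000
base radius r_b = r_p·cos α = 138.024000·cos 14.615° = 133.557978
roll angle φ = 12.620° = 0.22026055 rad
x = r_b·(cos φ + φ·sin φ) = 133.557978·(0.97584056 + 0.22026055·0.21848389) = 136.758553
y = r_b·(sin φ − φ·cos φ) = 133.557978·(0.21848389 − 0.22026055·0.97584056) = 0.473424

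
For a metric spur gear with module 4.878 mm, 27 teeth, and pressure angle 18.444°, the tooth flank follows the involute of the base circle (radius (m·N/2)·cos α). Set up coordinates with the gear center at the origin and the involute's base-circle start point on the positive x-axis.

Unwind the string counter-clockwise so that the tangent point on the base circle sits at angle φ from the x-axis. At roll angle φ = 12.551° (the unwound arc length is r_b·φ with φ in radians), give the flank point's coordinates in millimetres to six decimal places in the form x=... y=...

pitch radius r_p = m·N/2 = 4.878·27/2 = 65.853000
base radius r_b = r_p·cos α = 65.853000·cos 18.444° = 62.470351
roll angle φ = 12.551° = 0.21905627 rad
x = r_b·(cos φ + φ·sin φ) = 62.470351·(0.97610296 + 0.21905627·0.21730855) = 63.951258
y = r_b·(sin φ − φ·cos φ) = 62.470351·(0.21730855 − 0.21905627·0.97610296) = 0.217838

x=63.951258 y=0.217838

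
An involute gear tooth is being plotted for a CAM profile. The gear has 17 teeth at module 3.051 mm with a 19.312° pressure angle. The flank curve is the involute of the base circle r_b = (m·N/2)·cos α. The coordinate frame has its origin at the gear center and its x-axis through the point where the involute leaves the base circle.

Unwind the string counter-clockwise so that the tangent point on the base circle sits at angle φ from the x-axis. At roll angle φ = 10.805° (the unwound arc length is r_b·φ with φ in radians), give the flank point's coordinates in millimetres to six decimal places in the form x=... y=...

x=24.905600 y=0.054519

pitch radius r_p = m·N/2 = 3.051·17/2 = 25.933500
base radius r_b = r_p·cos α = 25.933500·cos 19.312° = 24.474266
roll angle φ = 10.805° = 0.18858283 rad
x = r_b·(cos φ + φ·sin φ) = 24.474266·(0.98227089 + 0.18858283·0.18746703) = 24.905600
y = r_b·(sin φ − φ·cos φ) = 24.474266·(0.18746703 − 0.18858283·0.98227089) = 0.054519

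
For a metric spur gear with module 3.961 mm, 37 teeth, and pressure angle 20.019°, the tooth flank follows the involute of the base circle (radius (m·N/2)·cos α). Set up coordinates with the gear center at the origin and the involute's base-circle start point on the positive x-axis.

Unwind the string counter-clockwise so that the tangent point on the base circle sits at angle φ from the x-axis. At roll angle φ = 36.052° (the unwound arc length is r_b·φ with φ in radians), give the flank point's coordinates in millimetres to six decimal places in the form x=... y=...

pitch radius r_p = m·N/2 = 3.961·37/2 = 73.278500
base radius r_b = r_p·cos α = 73.278500·cos 20.019° = 68.850951
roll angle φ = 36.052° = 0.62922610 rad
x = r_b·(cos φ + φ·sin φ) = 68.850951·(0.80848320 + 0.62922610·0.58851925) = 81.161148
y = r_b·(sin φ − φ·cos φ) = 68.850951·(0.58851925 − 0.62922610·0.80848320) = 5.494341

x=81.161148 y=5.494341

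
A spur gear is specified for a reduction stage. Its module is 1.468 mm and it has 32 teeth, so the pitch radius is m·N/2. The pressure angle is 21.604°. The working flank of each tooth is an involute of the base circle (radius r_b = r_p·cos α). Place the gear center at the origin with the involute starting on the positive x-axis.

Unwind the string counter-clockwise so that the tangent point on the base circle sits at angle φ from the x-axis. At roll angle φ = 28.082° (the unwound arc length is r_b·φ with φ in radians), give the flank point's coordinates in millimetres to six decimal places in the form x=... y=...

pitch radius r_p = m·N/2 = 1.468·32/2 = 23.488000
base radius r_b = r_p·cos α = 23.488000·cos 21.604° = 21.837986
roll angle φ = 28.082° = 0.49012336 rad
x = r_b·(cos φ + φ·sin φ) = 21.837986·(0.88227480 + 0.49012336·0.47073473) = 24.305523
y = r_b·(sin φ − φ·cos φ) = 21.837986·(0.47073473 − 0.49012336·0.88227480) = 0.836640

x=24.305523 y=0.836640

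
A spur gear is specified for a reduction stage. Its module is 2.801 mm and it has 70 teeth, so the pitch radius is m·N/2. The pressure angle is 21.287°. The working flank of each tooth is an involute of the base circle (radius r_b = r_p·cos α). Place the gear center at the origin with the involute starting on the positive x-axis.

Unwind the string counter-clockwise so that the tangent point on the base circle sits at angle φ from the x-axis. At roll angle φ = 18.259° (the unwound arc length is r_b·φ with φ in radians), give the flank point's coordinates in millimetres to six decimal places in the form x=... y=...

pitch radius r_p = m·N/2 = 2.801·70/2 = 98.035000
base radius r_b = r_p·cos α = 98.035000·cos 21.287° = 91.346427
roll angle φ = 18.259° = 0.31867967 rad
x = r_b·(cos φ + φ·sin φ) = 91.346427·(0.94964992 + 0.31867967·0.31331298) = 95.867746
y = r_b·(sin φ − φ·cos φ) = 91.346427·(0.31331298 − 0.31867967·0.94964992) = 0.975476

x=95.867746 y=0.975476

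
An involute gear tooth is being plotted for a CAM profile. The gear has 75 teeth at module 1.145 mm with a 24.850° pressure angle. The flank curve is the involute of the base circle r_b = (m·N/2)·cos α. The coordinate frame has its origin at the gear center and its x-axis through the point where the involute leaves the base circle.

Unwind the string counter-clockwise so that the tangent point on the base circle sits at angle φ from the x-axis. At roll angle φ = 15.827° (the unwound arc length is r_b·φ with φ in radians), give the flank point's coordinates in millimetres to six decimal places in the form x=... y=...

pitch radius r_p = m·N/2 = 1.145·75/2 = 42.937500
base radius r_b = r_p·cos α = 42.937500·cos 24.850° = 38.961964
roll angle φ = 15.827° = 0.27623326 rad
x = r_b·(cos φ + φ·sin φ) = 38.961964·(0.96208958 + 0.27623326·0.27273365) = 40.420220
y = r_b·(sin φ − φ·cos φ) = 38.961964·(0.27273365 − 0.27623326·0.96208958) = 0.271663

x=40.420220 y=0.271663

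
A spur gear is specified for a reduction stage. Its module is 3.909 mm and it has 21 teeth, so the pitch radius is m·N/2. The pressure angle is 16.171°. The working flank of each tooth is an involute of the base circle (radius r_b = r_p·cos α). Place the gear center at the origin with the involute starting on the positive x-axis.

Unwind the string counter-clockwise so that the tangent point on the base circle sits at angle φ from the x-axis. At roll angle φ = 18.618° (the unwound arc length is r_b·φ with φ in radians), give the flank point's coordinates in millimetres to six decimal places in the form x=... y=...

x=41.447147 y=0.446108

pitch radius r_p = m·N/2 = 3.909·21/2 = 41.044500
base radius r_b = r_p·cos α = 41.044500·cos 16.171° = 39.420565
roll angle φ = 18.618° = 0.32494540 rad
x = r_b·(cos φ + φ·sin φ) = 39.420565·(0.94766816 + 0.32494540·0.31925704) = 41.447147
y = r_b·(sin φ − φ·cos φ) = 39.420565·(0.31925704 − 0.32494540·0.94766816) = 0.446108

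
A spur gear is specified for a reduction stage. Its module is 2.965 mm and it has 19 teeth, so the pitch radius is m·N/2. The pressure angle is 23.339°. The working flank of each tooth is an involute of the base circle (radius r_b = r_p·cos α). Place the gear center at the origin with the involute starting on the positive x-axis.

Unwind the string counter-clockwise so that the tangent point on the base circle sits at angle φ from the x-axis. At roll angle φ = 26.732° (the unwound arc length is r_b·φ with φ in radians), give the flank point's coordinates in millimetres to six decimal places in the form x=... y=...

pitch radius r_p = m·N/2 = 2.965·19/2 = 28.167500
base radius r_b = r_p·cos α = 28.167500·cos 23.339° = 25.862749
roll angle φ = 26.732° = 0.46656142 rad
x = r_b·(cos φ + φ·sin φ) = 25.862749·(0.89312030 + 0.46656142·0.44981788) = 28.526301
y = r_b·(sin φ − φ·cos φ) = 25.862749·(0.44981788 − 0.46656142·0.89312030) = 0.856637

x=28.526301 y=0.856637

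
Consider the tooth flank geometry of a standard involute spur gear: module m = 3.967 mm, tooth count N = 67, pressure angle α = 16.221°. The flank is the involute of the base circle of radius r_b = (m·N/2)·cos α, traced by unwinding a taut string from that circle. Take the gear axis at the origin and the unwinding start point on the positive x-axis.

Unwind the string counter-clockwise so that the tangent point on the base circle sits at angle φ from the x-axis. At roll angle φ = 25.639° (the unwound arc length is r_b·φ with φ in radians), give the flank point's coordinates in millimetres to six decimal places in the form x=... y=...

pitch radius r_p = m·N/2 = 3.967·67/2 = 132.894500
base radius r_b = r_p·cos α = 132.894500·cos 16.221° = 127.604151
roll angle φ = 25.639° = 0.44748497 rad
x = r_b·(cos φ + φ·sin φ) = 127.604151·(0.90153821 + 0.44748497·0.43269951) = 139.747566
y = r_b·(sin φ − φ·cos φ) = 127.604151·(0.43269951 − 0.44748497·0.90153821) = 3.735575

x=139.747566 y=3.735575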